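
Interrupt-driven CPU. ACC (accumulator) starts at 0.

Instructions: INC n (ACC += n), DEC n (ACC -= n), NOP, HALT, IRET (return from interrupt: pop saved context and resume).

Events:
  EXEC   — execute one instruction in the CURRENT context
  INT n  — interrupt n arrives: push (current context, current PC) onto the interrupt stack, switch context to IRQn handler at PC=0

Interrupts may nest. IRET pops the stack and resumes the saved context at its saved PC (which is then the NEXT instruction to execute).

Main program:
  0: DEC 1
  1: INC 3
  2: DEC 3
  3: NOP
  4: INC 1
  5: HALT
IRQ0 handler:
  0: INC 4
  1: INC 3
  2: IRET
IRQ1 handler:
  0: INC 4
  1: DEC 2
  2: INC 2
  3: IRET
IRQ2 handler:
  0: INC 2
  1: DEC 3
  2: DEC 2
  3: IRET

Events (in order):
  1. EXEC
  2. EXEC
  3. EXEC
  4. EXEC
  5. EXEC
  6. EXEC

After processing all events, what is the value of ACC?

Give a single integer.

Answer: 0

Derivation:
Event 1 (EXEC): [MAIN] PC=0: DEC 1 -> ACC=-1
Event 2 (EXEC): [MAIN] PC=1: INC 3 -> ACC=2
Event 3 (EXEC): [MAIN] PC=2: DEC 3 -> ACC=-1
Event 4 (EXEC): [MAIN] PC=3: NOP
Event 5 (EXEC): [MAIN] PC=4: INC 1 -> ACC=0
Event 6 (EXEC): [MAIN] PC=5: HALT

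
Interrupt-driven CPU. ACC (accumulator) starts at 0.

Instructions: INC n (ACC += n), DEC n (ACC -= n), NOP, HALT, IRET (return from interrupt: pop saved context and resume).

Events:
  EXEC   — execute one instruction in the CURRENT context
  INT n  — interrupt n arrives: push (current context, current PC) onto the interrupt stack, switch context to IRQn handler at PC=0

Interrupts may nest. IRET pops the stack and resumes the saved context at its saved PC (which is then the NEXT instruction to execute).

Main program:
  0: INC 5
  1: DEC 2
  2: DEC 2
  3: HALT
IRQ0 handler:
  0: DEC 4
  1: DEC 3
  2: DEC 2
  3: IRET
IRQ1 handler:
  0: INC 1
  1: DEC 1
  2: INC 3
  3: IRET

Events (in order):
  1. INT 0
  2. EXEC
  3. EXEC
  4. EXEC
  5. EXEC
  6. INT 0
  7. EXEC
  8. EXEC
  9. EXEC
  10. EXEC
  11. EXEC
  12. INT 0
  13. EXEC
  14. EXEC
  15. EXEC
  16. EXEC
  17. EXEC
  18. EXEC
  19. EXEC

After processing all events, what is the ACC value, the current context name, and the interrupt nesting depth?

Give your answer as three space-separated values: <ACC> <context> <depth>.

Answer: -26 MAIN 0

Derivation:
Event 1 (INT 0): INT 0 arrives: push (MAIN, PC=0), enter IRQ0 at PC=0 (depth now 1)
Event 2 (EXEC): [IRQ0] PC=0: DEC 4 -> ACC=-4
Event 3 (EXEC): [IRQ0] PC=1: DEC 3 -> ACC=-7
Event 4 (EXEC): [IRQ0] PC=2: DEC 2 -> ACC=-9
Event 5 (EXEC): [IRQ0] PC=3: IRET -> resume MAIN at PC=0 (depth now 0)
Event 6 (INT 0): INT 0 arrives: push (MAIN, PC=0), enter IRQ0 at PC=0 (depth now 1)
Event 7 (EXEC): [IRQ0] PC=0: DEC 4 -> ACC=-13
Event 8 (EXEC): [IRQ0] PC=1: DEC 3 -> ACC=-16
Event 9 (EXEC): [IRQ0] PC=2: DEC 2 -> ACC=-18
Event 10 (EXEC): [IRQ0] PC=3: IRET -> resume MAIN at PC=0 (depth now 0)
Event 11 (EXEC): [MAIN] PC=0: INC 5 -> ACC=-13
Event 12 (INT 0): INT 0 arrives: push (MAIN, PC=1), enter IRQ0 at PC=0 (depth now 1)
Event 13 (EXEC): [IRQ0] PC=0: DEC 4 -> ACC=-17
Event 14 (EXEC): [IRQ0] PC=1: DEC 3 -> ACC=-20
Event 15 (EXEC): [IRQ0] PC=2: DEC 2 -> ACC=-22
Event 16 (EXEC): [IRQ0] PC=3: IRET -> resume MAIN at PC=1 (depth now 0)
Event 17 (EXEC): [MAIN] PC=1: DEC 2 -> ACC=-24
Event 18 (EXEC): [MAIN] PC=2: DEC 2 -> ACC=-26
Event 19 (EXEC): [MAIN] PC=3: HALT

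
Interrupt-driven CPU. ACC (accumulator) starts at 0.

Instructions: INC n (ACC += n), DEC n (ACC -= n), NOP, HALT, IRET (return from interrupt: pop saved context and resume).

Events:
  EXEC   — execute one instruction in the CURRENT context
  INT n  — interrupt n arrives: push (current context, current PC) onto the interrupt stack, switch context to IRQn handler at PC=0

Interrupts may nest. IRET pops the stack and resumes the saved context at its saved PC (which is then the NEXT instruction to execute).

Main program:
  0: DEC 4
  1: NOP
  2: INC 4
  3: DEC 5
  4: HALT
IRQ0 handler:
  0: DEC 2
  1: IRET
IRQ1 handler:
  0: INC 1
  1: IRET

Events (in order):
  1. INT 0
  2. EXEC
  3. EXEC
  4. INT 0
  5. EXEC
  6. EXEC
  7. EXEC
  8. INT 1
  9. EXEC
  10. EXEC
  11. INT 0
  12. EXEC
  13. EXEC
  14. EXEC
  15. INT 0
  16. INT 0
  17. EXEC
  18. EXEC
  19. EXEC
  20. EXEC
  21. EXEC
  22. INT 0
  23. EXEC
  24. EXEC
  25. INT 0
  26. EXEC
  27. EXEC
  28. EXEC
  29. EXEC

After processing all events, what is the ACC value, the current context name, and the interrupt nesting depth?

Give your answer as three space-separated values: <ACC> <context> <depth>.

Answer: -18 MAIN 0

Derivation:
Event 1 (INT 0): INT 0 arrives: push (MAIN, PC=0), enter IRQ0 at PC=0 (depth now 1)
Event 2 (EXEC): [IRQ0] PC=0: DEC 2 -> ACC=-2
Event 3 (EXEC): [IRQ0] PC=1: IRET -> resume MAIN at PC=0 (depth now 0)
Event 4 (INT 0): INT 0 arrives: push (MAIN, PC=0), enter IRQ0 at PC=0 (depth now 1)
Event 5 (EXEC): [IRQ0] PC=0: DEC 2 -> ACC=-4
Event 6 (EXEC): [IRQ0] PC=1: IRET -> resume MAIN at PC=0 (depth now 0)
Event 7 (EXEC): [MAIN] PC=0: DEC 4 -> ACC=-8
Event 8 (INT 1): INT 1 arrives: push (MAIN, PC=1), enter IRQ1 at PC=0 (depth now 1)
Event 9 (EXEC): [IRQ1] PC=0: INC 1 -> ACC=-7
Event 10 (EXEC): [IRQ1] PC=1: IRET -> resume MAIN at PC=1 (depth now 0)
Event 11 (INT 0): INT 0 arrives: push (MAIN, PC=1), enter IRQ0 at PC=0 (depth now 1)
Event 12 (EXEC): [IRQ0] PC=0: DEC 2 -> ACC=-9
Event 13 (EXEC): [IRQ0] PC=1: IRET -> resume MAIN at PC=1 (depth now 0)
Event 14 (EXEC): [MAIN] PC=1: NOP
Event 15 (INT 0): INT 0 arrives: push (MAIN, PC=2), enter IRQ0 at PC=0 (depth now 1)
Event 16 (INT 0): INT 0 arrives: push (IRQ0, PC=0), enter IRQ0 at PC=0 (depth now 2)
Event 17 (EXEC): [IRQ0] PC=0: DEC 2 -> ACC=-11
Event 18 (EXEC): [IRQ0] PC=1: IRET -> resume IRQ0 at PC=0 (depth now 1)
Event 19 (EXEC): [IRQ0] PC=0: DEC 2 -> ACC=-13
Event 20 (EXEC): [IRQ0] PC=1: IRET -> resume MAIN at PC=2 (depth now 0)
Event 21 (EXEC): [MAIN] PC=2: INC 4 -> ACC=-9
Event 22 (INT 0): INT 0 arrives: push (MAIN, PC=3), enter IRQ0 at PC=0 (depth now 1)
Event 23 (EXEC): [IRQ0] PC=0: DEC 2 -> ACC=-11
Event 24 (EXEC): [IRQ0] PC=1: IRET -> resume MAIN at PC=3 (depth now 0)
Event 25 (INT 0): INT 0 arrives: push (MAIN, PC=3), enter IRQ0 at PC=0 (depth now 1)
Event 26 (EXEC): [IRQ0] PC=0: DEC 2 -> ACC=-13
Event 27 (EXEC): [IRQ0] PC=1: IRET -> resume MAIN at PC=3 (depth now 0)
Event 28 (EXEC): [MAIN] PC=3: DEC 5 -> ACC=-18
Event 29 (EXEC): [MAIN] PC=4: HALT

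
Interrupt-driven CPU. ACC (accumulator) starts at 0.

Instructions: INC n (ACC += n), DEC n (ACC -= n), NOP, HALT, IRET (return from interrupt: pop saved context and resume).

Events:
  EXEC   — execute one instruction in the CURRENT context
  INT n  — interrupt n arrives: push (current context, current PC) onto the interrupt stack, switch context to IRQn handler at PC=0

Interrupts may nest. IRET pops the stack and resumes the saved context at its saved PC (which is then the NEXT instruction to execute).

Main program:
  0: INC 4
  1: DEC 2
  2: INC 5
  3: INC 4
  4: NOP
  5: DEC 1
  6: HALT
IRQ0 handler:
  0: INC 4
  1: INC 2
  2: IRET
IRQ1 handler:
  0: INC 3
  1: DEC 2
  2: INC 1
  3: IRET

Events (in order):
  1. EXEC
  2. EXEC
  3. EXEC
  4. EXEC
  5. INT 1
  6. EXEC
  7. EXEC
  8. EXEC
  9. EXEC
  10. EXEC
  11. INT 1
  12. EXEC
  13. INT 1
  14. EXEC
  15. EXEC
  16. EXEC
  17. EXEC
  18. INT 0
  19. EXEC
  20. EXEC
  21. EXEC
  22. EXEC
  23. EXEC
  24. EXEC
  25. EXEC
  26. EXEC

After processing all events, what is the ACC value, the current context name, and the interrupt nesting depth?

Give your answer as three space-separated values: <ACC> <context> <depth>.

Answer: 22 MAIN 0

Derivation:
Event 1 (EXEC): [MAIN] PC=0: INC 4 -> ACC=4
Event 2 (EXEC): [MAIN] PC=1: DEC 2 -> ACC=2
Event 3 (EXEC): [MAIN] PC=2: INC 5 -> ACC=7
Event 4 (EXEC): [MAIN] PC=3: INC 4 -> ACC=11
Event 5 (INT 1): INT 1 arrives: push (MAIN, PC=4), enter IRQ1 at PC=0 (depth now 1)
Event 6 (EXEC): [IRQ1] PC=0: INC 3 -> ACC=14
Event 7 (EXEC): [IRQ1] PC=1: DEC 2 -> ACC=12
Event 8 (EXEC): [IRQ1] PC=2: INC 1 -> ACC=13
Event 9 (EXEC): [IRQ1] PC=3: IRET -> resume MAIN at PC=4 (depth now 0)
Event 10 (EXEC): [MAIN] PC=4: NOP
Event 11 (INT 1): INT 1 arrives: push (MAIN, PC=5), enter IRQ1 at PC=0 (depth now 1)
Event 12 (EXEC): [IRQ1] PC=0: INC 3 -> ACC=16
Event 13 (INT 1): INT 1 arrives: push (IRQ1, PC=1), enter IRQ1 at PC=0 (depth now 2)
Event 14 (EXEC): [IRQ1] PC=0: INC 3 -> ACC=19
Event 15 (EXEC): [IRQ1] PC=1: DEC 2 -> ACC=17
Event 16 (EXEC): [IRQ1] PC=2: INC 1 -> ACC=18
Event 17 (EXEC): [IRQ1] PC=3: IRET -> resume IRQ1 at PC=1 (depth now 1)
Event 18 (INT 0): INT 0 arrives: push (IRQ1, PC=1), enter IRQ0 at PC=0 (depth now 2)
Event 19 (EXEC): [IRQ0] PC=0: INC 4 -> ACC=22
Event 20 (EXEC): [IRQ0] PC=1: INC 2 -> ACC=24
Event 21 (EXEC): [IRQ0] PC=2: IRET -> resume IRQ1 at PC=1 (depth now 1)
Event 22 (EXEC): [IRQ1] PC=1: DEC 2 -> ACC=22
Event 23 (EXEC): [IRQ1] PC=2: INC 1 -> ACC=23
Event 24 (EXEC): [IRQ1] PC=3: IRET -> resume MAIN at PC=5 (depth now 0)
Event 25 (EXEC): [MAIN] PC=5: DEC 1 -> ACC=22
Event 26 (EXEC): [MAIN] PC=6: HALT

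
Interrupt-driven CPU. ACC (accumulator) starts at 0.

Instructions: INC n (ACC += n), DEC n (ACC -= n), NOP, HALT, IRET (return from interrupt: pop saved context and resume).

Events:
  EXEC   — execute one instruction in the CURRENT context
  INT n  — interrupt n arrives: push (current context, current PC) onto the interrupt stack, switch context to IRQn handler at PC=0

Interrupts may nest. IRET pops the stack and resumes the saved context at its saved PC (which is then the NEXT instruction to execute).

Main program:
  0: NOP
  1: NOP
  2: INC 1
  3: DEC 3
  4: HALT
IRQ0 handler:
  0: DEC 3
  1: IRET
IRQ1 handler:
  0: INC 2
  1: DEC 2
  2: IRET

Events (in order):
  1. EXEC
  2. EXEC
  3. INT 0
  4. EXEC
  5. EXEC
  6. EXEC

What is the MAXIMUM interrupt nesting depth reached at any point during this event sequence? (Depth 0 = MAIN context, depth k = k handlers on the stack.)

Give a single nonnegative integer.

Event 1 (EXEC): [MAIN] PC=0: NOP [depth=0]
Event 2 (EXEC): [MAIN] PC=1: NOP [depth=0]
Event 3 (INT 0): INT 0 arrives: push (MAIN, PC=2), enter IRQ0 at PC=0 (depth now 1) [depth=1]
Event 4 (EXEC): [IRQ0] PC=0: DEC 3 -> ACC=-3 [depth=1]
Event 5 (EXEC): [IRQ0] PC=1: IRET -> resume MAIN at PC=2 (depth now 0) [depth=0]
Event 6 (EXEC): [MAIN] PC=2: INC 1 -> ACC=-2 [depth=0]
Max depth observed: 1

Answer: 1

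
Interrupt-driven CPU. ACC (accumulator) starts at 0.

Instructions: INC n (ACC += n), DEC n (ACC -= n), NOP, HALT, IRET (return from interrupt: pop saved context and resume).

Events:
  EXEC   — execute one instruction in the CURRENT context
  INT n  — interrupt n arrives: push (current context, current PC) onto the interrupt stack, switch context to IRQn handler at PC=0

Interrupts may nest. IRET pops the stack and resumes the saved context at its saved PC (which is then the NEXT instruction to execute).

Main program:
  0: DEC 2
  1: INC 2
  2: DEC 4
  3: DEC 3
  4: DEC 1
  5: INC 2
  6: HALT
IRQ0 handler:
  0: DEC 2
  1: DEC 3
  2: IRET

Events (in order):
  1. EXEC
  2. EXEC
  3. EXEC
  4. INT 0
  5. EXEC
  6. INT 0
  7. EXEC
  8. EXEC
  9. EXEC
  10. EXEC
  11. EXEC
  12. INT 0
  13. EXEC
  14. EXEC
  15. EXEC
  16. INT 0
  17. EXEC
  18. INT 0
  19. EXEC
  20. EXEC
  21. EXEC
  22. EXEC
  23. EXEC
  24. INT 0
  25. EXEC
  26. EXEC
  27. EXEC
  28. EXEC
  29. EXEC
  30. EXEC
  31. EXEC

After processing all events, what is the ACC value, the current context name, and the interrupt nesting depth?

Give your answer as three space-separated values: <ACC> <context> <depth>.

Answer: -36 MAIN 0

Derivation:
Event 1 (EXEC): [MAIN] PC=0: DEC 2 -> ACC=-2
Event 2 (EXEC): [MAIN] PC=1: INC 2 -> ACC=0
Event 3 (EXEC): [MAIN] PC=2: DEC 4 -> ACC=-4
Event 4 (INT 0): INT 0 arrives: push (MAIN, PC=3), enter IRQ0 at PC=0 (depth now 1)
Event 5 (EXEC): [IRQ0] PC=0: DEC 2 -> ACC=-6
Event 6 (INT 0): INT 0 arrives: push (IRQ0, PC=1), enter IRQ0 at PC=0 (depth now 2)
Event 7 (EXEC): [IRQ0] PC=0: DEC 2 -> ACC=-8
Event 8 (EXEC): [IRQ0] PC=1: DEC 3 -> ACC=-11
Event 9 (EXEC): [IRQ0] PC=2: IRET -> resume IRQ0 at PC=1 (depth now 1)
Event 10 (EXEC): [IRQ0] PC=1: DEC 3 -> ACC=-14
Event 11 (EXEC): [IRQ0] PC=2: IRET -> resume MAIN at PC=3 (depth now 0)
Event 12 (INT 0): INT 0 arrives: push (MAIN, PC=3), enter IRQ0 at PC=0 (depth now 1)
Event 13 (EXEC): [IRQ0] PC=0: DEC 2 -> ACC=-16
Event 14 (EXEC): [IRQ0] PC=1: DEC 3 -> ACC=-19
Event 15 (EXEC): [IRQ0] PC=2: IRET -> resume MAIN at PC=3 (depth now 0)
Event 16 (INT 0): INT 0 arrives: push (MAIN, PC=3), enter IRQ0 at PC=0 (depth now 1)
Event 17 (EXEC): [IRQ0] PC=0: DEC 2 -> ACC=-21
Event 18 (INT 0): INT 0 arrives: push (IRQ0, PC=1), enter IRQ0 at PC=0 (depth now 2)
Event 19 (EXEC): [IRQ0] PC=0: DEC 2 -> ACC=-23
Event 20 (EXEC): [IRQ0] PC=1: DEC 3 -> ACC=-26
Event 21 (EXEC): [IRQ0] PC=2: IRET -> resume IRQ0 at PC=1 (depth now 1)
Event 22 (EXEC): [IRQ0] PC=1: DEC 3 -> ACC=-29
Event 23 (EXEC): [IRQ0] PC=2: IRET -> resume MAIN at PC=3 (depth now 0)
Event 24 (INT 0): INT 0 arrives: push (MAIN, PC=3), enter IRQ0 at PC=0 (depth now 1)
Event 25 (EXEC): [IRQ0] PC=0: DEC 2 -> ACC=-31
Event 26 (EXEC): [IRQ0] PC=1: DEC 3 -> ACC=-34
Event 27 (EXEC): [IRQ0] PC=2: IRET -> resume MAIN at PC=3 (depth now 0)
Event 28 (EXEC): [MAIN] PC=3: DEC 3 -> ACC=-37
Event 29 (EXEC): [MAIN] PC=4: DEC 1 -> ACC=-38
Event 30 (EXEC): [MAIN] PC=5: INC 2 -> ACC=-36
Event 31 (EXEC): [MAIN] PC=6: HALT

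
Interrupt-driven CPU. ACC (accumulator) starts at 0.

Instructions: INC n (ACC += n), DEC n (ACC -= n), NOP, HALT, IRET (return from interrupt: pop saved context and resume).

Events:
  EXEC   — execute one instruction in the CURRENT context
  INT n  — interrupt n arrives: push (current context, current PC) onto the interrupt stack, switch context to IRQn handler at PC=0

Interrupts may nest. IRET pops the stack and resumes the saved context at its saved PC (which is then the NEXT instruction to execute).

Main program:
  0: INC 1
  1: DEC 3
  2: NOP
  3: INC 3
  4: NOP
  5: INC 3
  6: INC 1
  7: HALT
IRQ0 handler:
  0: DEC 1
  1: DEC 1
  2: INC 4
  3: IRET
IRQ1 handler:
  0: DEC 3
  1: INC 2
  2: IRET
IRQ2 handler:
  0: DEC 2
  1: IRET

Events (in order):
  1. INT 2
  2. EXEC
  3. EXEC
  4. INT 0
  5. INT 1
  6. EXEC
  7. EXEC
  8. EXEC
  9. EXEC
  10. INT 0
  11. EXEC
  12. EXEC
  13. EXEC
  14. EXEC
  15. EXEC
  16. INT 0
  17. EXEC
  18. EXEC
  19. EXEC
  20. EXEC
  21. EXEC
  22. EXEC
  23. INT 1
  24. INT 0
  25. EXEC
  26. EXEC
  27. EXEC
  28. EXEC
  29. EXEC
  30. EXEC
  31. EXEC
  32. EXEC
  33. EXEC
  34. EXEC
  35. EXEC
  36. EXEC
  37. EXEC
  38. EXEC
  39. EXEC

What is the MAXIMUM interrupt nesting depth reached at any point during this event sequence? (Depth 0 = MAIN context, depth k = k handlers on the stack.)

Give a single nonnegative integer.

Event 1 (INT 2): INT 2 arrives: push (MAIN, PC=0), enter IRQ2 at PC=0 (depth now 1) [depth=1]
Event 2 (EXEC): [IRQ2] PC=0: DEC 2 -> ACC=-2 [depth=1]
Event 3 (EXEC): [IRQ2] PC=1: IRET -> resume MAIN at PC=0 (depth now 0) [depth=0]
Event 4 (INT 0): INT 0 arrives: push (MAIN, PC=0), enter IRQ0 at PC=0 (depth now 1) [depth=1]
Event 5 (INT 1): INT 1 arrives: push (IRQ0, PC=0), enter IRQ1 at PC=0 (depth now 2) [depth=2]
Event 6 (EXEC): [IRQ1] PC=0: DEC 3 -> ACC=-5 [depth=2]
Event 7 (EXEC): [IRQ1] PC=1: INC 2 -> ACC=-3 [depth=2]
Event 8 (EXEC): [IRQ1] PC=2: IRET -> resume IRQ0 at PC=0 (depth now 1) [depth=1]
Event 9 (EXEC): [IRQ0] PC=0: DEC 1 -> ACC=-4 [depth=1]
Event 10 (INT 0): INT 0 arrives: push (IRQ0, PC=1), enter IRQ0 at PC=0 (depth now 2) [depth=2]
Event 11 (EXEC): [IRQ0] PC=0: DEC 1 -> ACC=-5 [depth=2]
Event 12 (EXEC): [IRQ0] PC=1: DEC 1 -> ACC=-6 [depth=2]
Event 13 (EXEC): [IRQ0] PC=2: INC 4 -> ACC=-2 [depth=2]
Event 14 (EXEC): [IRQ0] PC=3: IRET -> resume IRQ0 at PC=1 (depth now 1) [depth=1]
Event 15 (EXEC): [IRQ0] PC=1: DEC 1 -> ACC=-3 [depth=1]
Event 16 (INT 0): INT 0 arrives: push (IRQ0, PC=2), enter IRQ0 at PC=0 (depth now 2) [depth=2]
Event 17 (EXEC): [IRQ0] PC=0: DEC 1 -> ACC=-4 [depth=2]
Event 18 (EXEC): [IRQ0] PC=1: DEC 1 -> ACC=-5 [depth=2]
Event 19 (EXEC): [IRQ0] PC=2: INC 4 -> ACC=-1 [depth=2]
Event 20 (EXEC): [IRQ0] PC=3: IRET -> resume IRQ0 at PC=2 (depth now 1) [depth=1]
Event 21 (EXEC): [IRQ0] PC=2: INC 4 -> ACC=3 [depth=1]
Event 22 (EXEC): [IRQ0] PC=3: IRET -> resume MAIN at PC=0 (depth now 0) [depth=0]
Event 23 (INT 1): INT 1 arrives: push (MAIN, PC=0), enter IRQ1 at PC=0 (depth now 1) [depth=1]
Event 24 (INT 0): INT 0 arrives: push (IRQ1, PC=0), enter IRQ0 at PC=0 (depth now 2) [depth=2]
Event 25 (EXEC): [IRQ0] PC=0: DEC 1 -> ACC=2 [depth=2]
Event 26 (EXEC): [IRQ0] PC=1: DEC 1 -> ACC=1 [depth=2]
Event 27 (EXEC): [IRQ0] PC=2: INC 4 -> ACC=5 [depth=2]
Event 28 (EXEC): [IRQ0] PC=3: IRET -> resume IRQ1 at PC=0 (depth now 1) [depth=1]
Event 29 (EXEC): [IRQ1] PC=0: DEC 3 -> ACC=2 [depth=1]
Event 30 (EXEC): [IRQ1] PC=1: INC 2 -> ACC=4 [depth=1]
Event 31 (EXEC): [IRQ1] PC=2: IRET -> resume MAIN at PC=0 (depth now 0) [depth=0]
Event 32 (EXEC): [MAIN] PC=0: INC 1 -> ACC=5 [depth=0]
Event 33 (EXEC): [MAIN] PC=1: DEC 3 -> ACC=2 [depth=0]
Event 34 (EXEC): [MAIN] PC=2: NOP [depth=0]
Event 35 (EXEC): [MAIN] PC=3: INC 3 -> ACC=5 [depth=0]
Event 36 (EXEC): [MAIN] PC=4: NOP [depth=0]
Event 37 (EXEC): [MAIN] PC=5: INC 3 -> ACC=8 [depth=0]
Event 38 (EXEC): [MAIN] PC=6: INC 1 -> ACC=9 [depth=0]
Event 39 (EXEC): [MAIN] PC=7: HALT [depth=0]
Max depth observed: 2

Answer: 2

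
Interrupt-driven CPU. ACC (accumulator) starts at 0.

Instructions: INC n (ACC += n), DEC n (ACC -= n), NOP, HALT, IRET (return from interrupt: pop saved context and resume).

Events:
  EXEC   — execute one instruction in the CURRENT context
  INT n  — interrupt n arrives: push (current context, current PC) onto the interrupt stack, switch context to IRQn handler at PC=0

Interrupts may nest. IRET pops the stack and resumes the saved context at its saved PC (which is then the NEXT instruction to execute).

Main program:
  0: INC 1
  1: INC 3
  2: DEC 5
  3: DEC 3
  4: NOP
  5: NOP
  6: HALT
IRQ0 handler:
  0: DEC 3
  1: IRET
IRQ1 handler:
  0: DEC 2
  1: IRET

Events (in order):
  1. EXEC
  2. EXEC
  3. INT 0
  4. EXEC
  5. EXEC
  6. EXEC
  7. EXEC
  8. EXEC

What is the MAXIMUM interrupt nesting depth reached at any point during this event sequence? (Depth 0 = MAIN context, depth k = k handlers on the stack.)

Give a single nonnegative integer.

Event 1 (EXEC): [MAIN] PC=0: INC 1 -> ACC=1 [depth=0]
Event 2 (EXEC): [MAIN] PC=1: INC 3 -> ACC=4 [depth=0]
Event 3 (INT 0): INT 0 arrives: push (MAIN, PC=2), enter IRQ0 at PC=0 (depth now 1) [depth=1]
Event 4 (EXEC): [IRQ0] PC=0: DEC 3 -> ACC=1 [depth=1]
Event 5 (EXEC): [IRQ0] PC=1: IRET -> resume MAIN at PC=2 (depth now 0) [depth=0]
Event 6 (EXEC): [MAIN] PC=2: DEC 5 -> ACC=-4 [depth=0]
Event 7 (EXEC): [MAIN] PC=3: DEC 3 -> ACC=-7 [depth=0]
Event 8 (EXEC): [MAIN] PC=4: NOP [depth=0]
Max depth observed: 1

Answer: 1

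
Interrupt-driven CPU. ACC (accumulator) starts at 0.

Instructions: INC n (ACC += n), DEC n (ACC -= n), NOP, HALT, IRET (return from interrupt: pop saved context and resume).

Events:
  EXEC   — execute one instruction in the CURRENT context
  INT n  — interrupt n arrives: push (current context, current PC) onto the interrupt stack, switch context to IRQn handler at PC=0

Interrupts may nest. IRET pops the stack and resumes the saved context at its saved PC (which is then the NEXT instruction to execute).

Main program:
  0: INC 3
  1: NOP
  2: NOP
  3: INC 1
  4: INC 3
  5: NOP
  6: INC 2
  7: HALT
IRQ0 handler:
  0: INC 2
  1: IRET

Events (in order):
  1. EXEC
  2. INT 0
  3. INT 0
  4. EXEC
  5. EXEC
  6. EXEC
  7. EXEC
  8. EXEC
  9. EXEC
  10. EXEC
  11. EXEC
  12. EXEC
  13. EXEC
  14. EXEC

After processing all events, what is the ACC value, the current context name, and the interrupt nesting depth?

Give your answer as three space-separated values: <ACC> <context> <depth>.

Answer: 13 MAIN 0

Derivation:
Event 1 (EXEC): [MAIN] PC=0: INC 3 -> ACC=3
Event 2 (INT 0): INT 0 arrives: push (MAIN, PC=1), enter IRQ0 at PC=0 (depth now 1)
Event 3 (INT 0): INT 0 arrives: push (IRQ0, PC=0), enter IRQ0 at PC=0 (depth now 2)
Event 4 (EXEC): [IRQ0] PC=0: INC 2 -> ACC=5
Event 5 (EXEC): [IRQ0] PC=1: IRET -> resume IRQ0 at PC=0 (depth now 1)
Event 6 (EXEC): [IRQ0] PC=0: INC 2 -> ACC=7
Event 7 (EXEC): [IRQ0] PC=1: IRET -> resume MAIN at PC=1 (depth now 0)
Event 8 (EXEC): [MAIN] PC=1: NOP
Event 9 (EXEC): [MAIN] PC=2: NOP
Event 10 (EXEC): [MAIN] PC=3: INC 1 -> ACC=8
Event 11 (EXEC): [MAIN] PC=4: INC 3 -> ACC=11
Event 12 (EXEC): [MAIN] PC=5: NOP
Event 13 (EXEC): [MAIN] PC=6: INC 2 -> ACC=13
Event 14 (EXEC): [MAIN] PC=7: HALT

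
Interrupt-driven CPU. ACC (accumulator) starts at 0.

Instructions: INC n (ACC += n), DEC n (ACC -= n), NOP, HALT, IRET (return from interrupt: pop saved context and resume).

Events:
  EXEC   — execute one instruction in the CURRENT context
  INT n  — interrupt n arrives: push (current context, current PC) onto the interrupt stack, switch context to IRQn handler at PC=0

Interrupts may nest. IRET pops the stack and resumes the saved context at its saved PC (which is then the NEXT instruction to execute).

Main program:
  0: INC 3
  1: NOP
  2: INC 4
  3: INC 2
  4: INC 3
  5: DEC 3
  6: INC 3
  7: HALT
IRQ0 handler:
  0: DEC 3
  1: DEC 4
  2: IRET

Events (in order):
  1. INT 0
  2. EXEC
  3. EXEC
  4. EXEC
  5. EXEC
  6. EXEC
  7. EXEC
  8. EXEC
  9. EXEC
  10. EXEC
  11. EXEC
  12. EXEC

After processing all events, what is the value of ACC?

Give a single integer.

Event 1 (INT 0): INT 0 arrives: push (MAIN, PC=0), enter IRQ0 at PC=0 (depth now 1)
Event 2 (EXEC): [IRQ0] PC=0: DEC 3 -> ACC=-3
Event 3 (EXEC): [IRQ0] PC=1: DEC 4 -> ACC=-7
Event 4 (EXEC): [IRQ0] PC=2: IRET -> resume MAIN at PC=0 (depth now 0)
Event 5 (EXEC): [MAIN] PC=0: INC 3 -> ACC=-4
Event 6 (EXEC): [MAIN] PC=1: NOP
Event 7 (EXEC): [MAIN] PC=2: INC 4 -> ACC=0
Event 8 (EXEC): [MAIN] PC=3: INC 2 -> ACC=2
Event 9 (EXEC): [MAIN] PC=4: INC 3 -> ACC=5
Event 10 (EXEC): [MAIN] PC=5: DEC 3 -> ACC=2
Event 11 (EXEC): [MAIN] PC=6: INC 3 -> ACC=5
Event 12 (EXEC): [MAIN] PC=7: HALT

Answer: 5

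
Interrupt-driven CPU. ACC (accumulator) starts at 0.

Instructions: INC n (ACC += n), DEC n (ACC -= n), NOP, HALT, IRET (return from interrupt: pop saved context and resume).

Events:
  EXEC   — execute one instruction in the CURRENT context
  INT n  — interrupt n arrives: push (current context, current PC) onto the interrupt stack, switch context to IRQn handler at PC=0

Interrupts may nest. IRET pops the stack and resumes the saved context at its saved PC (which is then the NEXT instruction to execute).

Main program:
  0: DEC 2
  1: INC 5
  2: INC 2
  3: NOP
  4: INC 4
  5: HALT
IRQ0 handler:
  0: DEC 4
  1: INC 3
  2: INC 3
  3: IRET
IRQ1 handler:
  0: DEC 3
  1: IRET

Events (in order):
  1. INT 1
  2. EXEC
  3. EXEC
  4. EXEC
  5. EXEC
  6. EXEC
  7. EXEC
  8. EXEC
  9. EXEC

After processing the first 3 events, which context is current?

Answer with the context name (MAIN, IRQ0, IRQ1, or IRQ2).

Answer: MAIN

Derivation:
Event 1 (INT 1): INT 1 arrives: push (MAIN, PC=0), enter IRQ1 at PC=0 (depth now 1)
Event 2 (EXEC): [IRQ1] PC=0: DEC 3 -> ACC=-3
Event 3 (EXEC): [IRQ1] PC=1: IRET -> resume MAIN at PC=0 (depth now 0)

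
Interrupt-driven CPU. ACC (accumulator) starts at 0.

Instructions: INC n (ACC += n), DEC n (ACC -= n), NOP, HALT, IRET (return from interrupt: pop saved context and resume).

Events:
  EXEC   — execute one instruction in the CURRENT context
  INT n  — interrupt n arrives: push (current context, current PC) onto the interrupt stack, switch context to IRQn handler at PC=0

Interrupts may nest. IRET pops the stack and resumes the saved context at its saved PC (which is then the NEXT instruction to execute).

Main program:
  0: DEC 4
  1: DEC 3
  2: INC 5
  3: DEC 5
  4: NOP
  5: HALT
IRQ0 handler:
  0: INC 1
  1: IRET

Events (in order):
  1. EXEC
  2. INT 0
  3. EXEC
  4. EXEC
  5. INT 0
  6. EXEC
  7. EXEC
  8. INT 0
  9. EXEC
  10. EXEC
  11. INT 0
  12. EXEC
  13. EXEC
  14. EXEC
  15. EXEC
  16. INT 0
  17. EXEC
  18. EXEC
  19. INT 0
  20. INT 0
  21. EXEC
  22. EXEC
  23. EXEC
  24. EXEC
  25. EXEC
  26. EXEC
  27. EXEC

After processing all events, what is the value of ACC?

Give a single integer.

Event 1 (EXEC): [MAIN] PC=0: DEC 4 -> ACC=-4
Event 2 (INT 0): INT 0 arrives: push (MAIN, PC=1), enter IRQ0 at PC=0 (depth now 1)
Event 3 (EXEC): [IRQ0] PC=0: INC 1 -> ACC=-3
Event 4 (EXEC): [IRQ0] PC=1: IRET -> resume MAIN at PC=1 (depth now 0)
Event 5 (INT 0): INT 0 arrives: push (MAIN, PC=1), enter IRQ0 at PC=0 (depth now 1)
Event 6 (EXEC): [IRQ0] PC=0: INC 1 -> ACC=-2
Event 7 (EXEC): [IRQ0] PC=1: IRET -> resume MAIN at PC=1 (depth now 0)
Event 8 (INT 0): INT 0 arrives: push (MAIN, PC=1), enter IRQ0 at PC=0 (depth now 1)
Event 9 (EXEC): [IRQ0] PC=0: INC 1 -> ACC=-1
Event 10 (EXEC): [IRQ0] PC=1: IRET -> resume MAIN at PC=1 (depth now 0)
Event 11 (INT 0): INT 0 arrives: push (MAIN, PC=1), enter IRQ0 at PC=0 (depth now 1)
Event 12 (EXEC): [IRQ0] PC=0: INC 1 -> ACC=0
Event 13 (EXEC): [IRQ0] PC=1: IRET -> resume MAIN at PC=1 (depth now 0)
Event 14 (EXEC): [MAIN] PC=1: DEC 3 -> ACC=-3
Event 15 (EXEC): [MAIN] PC=2: INC 5 -> ACC=2
Event 16 (INT 0): INT 0 arrives: push (MAIN, PC=3), enter IRQ0 at PC=0 (depth now 1)
Event 17 (EXEC): [IRQ0] PC=0: INC 1 -> ACC=3
Event 18 (EXEC): [IRQ0] PC=1: IRET -> resume MAIN at PC=3 (depth now 0)
Event 19 (INT 0): INT 0 arrives: push (MAIN, PC=3), enter IRQ0 at PC=0 (depth now 1)
Event 20 (INT 0): INT 0 arrives: push (IRQ0, PC=0), enter IRQ0 at PC=0 (depth now 2)
Event 21 (EXEC): [IRQ0] PC=0: INC 1 -> ACC=4
Event 22 (EXEC): [IRQ0] PC=1: IRET -> resume IRQ0 at PC=0 (depth now 1)
Event 23 (EXEC): [IRQ0] PC=0: INC 1 -> ACC=5
Event 24 (EXEC): [IRQ0] PC=1: IRET -> resume MAIN at PC=3 (depth now 0)
Event 25 (EXEC): [MAIN] PC=3: DEC 5 -> ACC=0
Event 26 (EXEC): [MAIN] PC=4: NOP
Event 27 (EXEC): [MAIN] PC=5: HALT

Answer: 0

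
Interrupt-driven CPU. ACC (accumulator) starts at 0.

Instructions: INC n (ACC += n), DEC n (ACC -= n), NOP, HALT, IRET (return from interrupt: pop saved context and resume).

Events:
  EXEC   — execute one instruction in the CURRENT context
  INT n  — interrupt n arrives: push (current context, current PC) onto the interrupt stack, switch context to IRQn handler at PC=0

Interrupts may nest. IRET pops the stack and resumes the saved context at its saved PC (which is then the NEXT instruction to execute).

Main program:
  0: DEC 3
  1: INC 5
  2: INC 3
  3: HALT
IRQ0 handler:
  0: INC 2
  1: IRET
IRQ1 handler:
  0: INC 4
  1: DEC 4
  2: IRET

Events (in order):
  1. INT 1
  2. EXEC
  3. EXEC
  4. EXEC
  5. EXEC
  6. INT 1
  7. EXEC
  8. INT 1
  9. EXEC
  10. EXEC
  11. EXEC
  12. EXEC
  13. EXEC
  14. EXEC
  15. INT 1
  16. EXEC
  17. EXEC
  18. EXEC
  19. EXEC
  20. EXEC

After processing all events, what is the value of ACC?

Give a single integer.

Event 1 (INT 1): INT 1 arrives: push (MAIN, PC=0), enter IRQ1 at PC=0 (depth now 1)
Event 2 (EXEC): [IRQ1] PC=0: INC 4 -> ACC=4
Event 3 (EXEC): [IRQ1] PC=1: DEC 4 -> ACC=0
Event 4 (EXEC): [IRQ1] PC=2: IRET -> resume MAIN at PC=0 (depth now 0)
Event 5 (EXEC): [MAIN] PC=0: DEC 3 -> ACC=-3
Event 6 (INT 1): INT 1 arrives: push (MAIN, PC=1), enter IRQ1 at PC=0 (depth now 1)
Event 7 (EXEC): [IRQ1] PC=0: INC 4 -> ACC=1
Event 8 (INT 1): INT 1 arrives: push (IRQ1, PC=1), enter IRQ1 at PC=0 (depth now 2)
Event 9 (EXEC): [IRQ1] PC=0: INC 4 -> ACC=5
Event 10 (EXEC): [IRQ1] PC=1: DEC 4 -> ACC=1
Event 11 (EXEC): [IRQ1] PC=2: IRET -> resume IRQ1 at PC=1 (depth now 1)
Event 12 (EXEC): [IRQ1] PC=1: DEC 4 -> ACC=-3
Event 13 (EXEC): [IRQ1] PC=2: IRET -> resume MAIN at PC=1 (depth now 0)
Event 14 (EXEC): [MAIN] PC=1: INC 5 -> ACC=2
Event 15 (INT 1): INT 1 arrives: push (MAIN, PC=2), enter IRQ1 at PC=0 (depth now 1)
Event 16 (EXEC): [IRQ1] PC=0: INC 4 -> ACC=6
Event 17 (EXEC): [IRQ1] PC=1: DEC 4 -> ACC=2
Event 18 (EXEC): [IRQ1] PC=2: IRET -> resume MAIN at PC=2 (depth now 0)
Event 19 (EXEC): [MAIN] PC=2: INC 3 -> ACC=5
Event 20 (EXEC): [MAIN] PC=3: HALT

Answer: 5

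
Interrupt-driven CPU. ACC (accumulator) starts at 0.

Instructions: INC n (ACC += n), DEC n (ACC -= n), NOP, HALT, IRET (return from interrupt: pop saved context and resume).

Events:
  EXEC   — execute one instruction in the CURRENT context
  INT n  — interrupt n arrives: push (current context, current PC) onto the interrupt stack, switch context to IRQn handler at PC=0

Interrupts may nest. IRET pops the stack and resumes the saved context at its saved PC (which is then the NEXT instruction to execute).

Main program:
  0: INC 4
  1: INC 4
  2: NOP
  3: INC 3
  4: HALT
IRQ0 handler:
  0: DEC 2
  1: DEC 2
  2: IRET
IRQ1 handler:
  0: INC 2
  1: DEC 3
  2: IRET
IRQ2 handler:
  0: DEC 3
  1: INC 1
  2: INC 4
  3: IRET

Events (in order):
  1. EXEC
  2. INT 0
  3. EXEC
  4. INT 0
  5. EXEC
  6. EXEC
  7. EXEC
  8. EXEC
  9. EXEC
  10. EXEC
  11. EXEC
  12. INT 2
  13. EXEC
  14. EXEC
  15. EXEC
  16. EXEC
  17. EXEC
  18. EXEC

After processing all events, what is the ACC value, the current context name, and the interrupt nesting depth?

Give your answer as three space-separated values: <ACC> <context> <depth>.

Event 1 (EXEC): [MAIN] PC=0: INC 4 -> ACC=4
Event 2 (INT 0): INT 0 arrives: push (MAIN, PC=1), enter IRQ0 at PC=0 (depth now 1)
Event 3 (EXEC): [IRQ0] PC=0: DEC 2 -> ACC=2
Event 4 (INT 0): INT 0 arrives: push (IRQ0, PC=1), enter IRQ0 at PC=0 (depth now 2)
Event 5 (EXEC): [IRQ0] PC=0: DEC 2 -> ACC=0
Event 6 (EXEC): [IRQ0] PC=1: DEC 2 -> ACC=-2
Event 7 (EXEC): [IRQ0] PC=2: IRET -> resume IRQ0 at PC=1 (depth now 1)
Event 8 (EXEC): [IRQ0] PC=1: DEC 2 -> ACC=-4
Event 9 (EXEC): [IRQ0] PC=2: IRET -> resume MAIN at PC=1 (depth now 0)
Event 10 (EXEC): [MAIN] PC=1: INC 4 -> ACC=0
Event 11 (EXEC): [MAIN] PC=2: NOP
Event 12 (INT 2): INT 2 arrives: push (MAIN, PC=3), enter IRQ2 at PC=0 (depth now 1)
Event 13 (EXEC): [IRQ2] PC=0: DEC 3 -> ACC=-3
Event 14 (EXEC): [IRQ2] PC=1: INC 1 -> ACC=-2
Event 15 (EXEC): [IRQ2] PC=2: INC 4 -> ACC=2
Event 16 (EXEC): [IRQ2] PC=3: IRET -> resume MAIN at PC=3 (depth now 0)
Event 17 (EXEC): [MAIN] PC=3: INC 3 -> ACC=5
Event 18 (EXEC): [MAIN] PC=4: HALT

Answer: 5 MAIN 0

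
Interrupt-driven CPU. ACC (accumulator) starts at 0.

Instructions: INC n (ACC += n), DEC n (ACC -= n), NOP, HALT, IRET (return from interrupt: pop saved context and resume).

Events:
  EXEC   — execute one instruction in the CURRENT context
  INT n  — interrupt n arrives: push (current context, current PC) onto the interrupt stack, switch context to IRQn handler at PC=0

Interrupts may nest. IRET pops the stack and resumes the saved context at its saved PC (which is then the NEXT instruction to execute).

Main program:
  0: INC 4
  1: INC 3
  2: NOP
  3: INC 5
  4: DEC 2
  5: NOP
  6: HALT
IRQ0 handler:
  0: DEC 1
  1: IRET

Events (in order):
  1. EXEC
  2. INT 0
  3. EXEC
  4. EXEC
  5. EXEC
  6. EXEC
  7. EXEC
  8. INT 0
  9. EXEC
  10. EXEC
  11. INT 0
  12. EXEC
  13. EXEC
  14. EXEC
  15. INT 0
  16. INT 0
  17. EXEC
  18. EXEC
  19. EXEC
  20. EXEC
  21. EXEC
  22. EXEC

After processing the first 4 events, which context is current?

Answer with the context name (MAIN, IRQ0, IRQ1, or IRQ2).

Event 1 (EXEC): [MAIN] PC=0: INC 4 -> ACC=4
Event 2 (INT 0): INT 0 arrives: push (MAIN, PC=1), enter IRQ0 at PC=0 (depth now 1)
Event 3 (EXEC): [IRQ0] PC=0: DEC 1 -> ACC=3
Event 4 (EXEC): [IRQ0] PC=1: IRET -> resume MAIN at PC=1 (depth now 0)

Answer: MAIN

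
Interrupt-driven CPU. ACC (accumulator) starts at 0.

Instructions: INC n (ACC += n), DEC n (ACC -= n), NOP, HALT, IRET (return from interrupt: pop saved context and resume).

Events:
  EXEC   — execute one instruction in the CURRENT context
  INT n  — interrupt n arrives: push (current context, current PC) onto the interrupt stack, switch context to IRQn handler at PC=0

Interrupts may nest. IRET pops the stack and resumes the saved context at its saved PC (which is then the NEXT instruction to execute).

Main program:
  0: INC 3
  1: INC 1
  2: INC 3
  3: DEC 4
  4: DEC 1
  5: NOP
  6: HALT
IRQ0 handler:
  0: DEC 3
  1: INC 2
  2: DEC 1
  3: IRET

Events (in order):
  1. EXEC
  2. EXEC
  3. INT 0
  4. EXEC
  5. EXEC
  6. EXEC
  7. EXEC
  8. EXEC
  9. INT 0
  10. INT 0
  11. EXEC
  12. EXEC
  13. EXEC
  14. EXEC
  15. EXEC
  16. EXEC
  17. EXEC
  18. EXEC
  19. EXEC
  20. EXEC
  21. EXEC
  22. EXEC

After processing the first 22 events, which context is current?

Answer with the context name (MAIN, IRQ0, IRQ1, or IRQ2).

Answer: MAIN

Derivation:
Event 1 (EXEC): [MAIN] PC=0: INC 3 -> ACC=3
Event 2 (EXEC): [MAIN] PC=1: INC 1 -> ACC=4
Event 3 (INT 0): INT 0 arrives: push (MAIN, PC=2), enter IRQ0 at PC=0 (depth now 1)
Event 4 (EXEC): [IRQ0] PC=0: DEC 3 -> ACC=1
Event 5 (EXEC): [IRQ0] PC=1: INC 2 -> ACC=3
Event 6 (EXEC): [IRQ0] PC=2: DEC 1 -> ACC=2
Event 7 (EXEC): [IRQ0] PC=3: IRET -> resume MAIN at PC=2 (depth now 0)
Event 8 (EXEC): [MAIN] PC=2: INC 3 -> ACC=5
Event 9 (INT 0): INT 0 arrives: push (MAIN, PC=3), enter IRQ0 at PC=0 (depth now 1)
Event 10 (INT 0): INT 0 arrives: push (IRQ0, PC=0), enter IRQ0 at PC=0 (depth now 2)
Event 11 (EXEC): [IRQ0] PC=0: DEC 3 -> ACC=2
Event 12 (EXEC): [IRQ0] PC=1: INC 2 -> ACC=4
Event 13 (EXEC): [IRQ0] PC=2: DEC 1 -> ACC=3
Event 14 (EXEC): [IRQ0] PC=3: IRET -> resume IRQ0 at PC=0 (depth now 1)
Event 15 (EXEC): [IRQ0] PC=0: DEC 3 -> ACC=0
Event 16 (EXEC): [IRQ0] PC=1: INC 2 -> ACC=2
Event 17 (EXEC): [IRQ0] PC=2: DEC 1 -> ACC=1
Event 18 (EXEC): [IRQ0] PC=3: IRET -> resume MAIN at PC=3 (depth now 0)
Event 19 (EXEC): [MAIN] PC=3: DEC 4 -> ACC=-3
Event 20 (EXEC): [MAIN] PC=4: DEC 1 -> ACC=-4
Event 21 (EXEC): [MAIN] PC=5: NOP
Event 22 (EXEC): [MAIN] PC=6: HALT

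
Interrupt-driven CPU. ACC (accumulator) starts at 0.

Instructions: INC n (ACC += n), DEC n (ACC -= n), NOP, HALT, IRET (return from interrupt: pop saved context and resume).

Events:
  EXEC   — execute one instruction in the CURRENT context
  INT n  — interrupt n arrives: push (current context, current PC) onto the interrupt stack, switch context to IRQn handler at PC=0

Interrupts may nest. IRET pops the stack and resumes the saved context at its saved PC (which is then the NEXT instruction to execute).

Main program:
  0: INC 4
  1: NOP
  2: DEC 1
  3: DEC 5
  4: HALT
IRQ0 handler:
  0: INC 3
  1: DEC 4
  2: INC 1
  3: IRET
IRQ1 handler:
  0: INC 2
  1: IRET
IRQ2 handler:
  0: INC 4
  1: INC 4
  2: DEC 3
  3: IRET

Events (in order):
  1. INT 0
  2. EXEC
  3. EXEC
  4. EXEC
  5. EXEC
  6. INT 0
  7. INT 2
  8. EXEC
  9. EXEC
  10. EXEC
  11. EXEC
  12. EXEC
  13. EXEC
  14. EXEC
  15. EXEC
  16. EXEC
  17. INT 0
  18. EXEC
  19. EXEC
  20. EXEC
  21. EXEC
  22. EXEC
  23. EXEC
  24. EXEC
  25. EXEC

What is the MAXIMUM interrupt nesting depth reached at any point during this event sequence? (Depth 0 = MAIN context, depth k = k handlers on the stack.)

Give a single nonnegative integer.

Answer: 2

Derivation:
Event 1 (INT 0): INT 0 arrives: push (MAIN, PC=0), enter IRQ0 at PC=0 (depth now 1) [depth=1]
Event 2 (EXEC): [IRQ0] PC=0: INC 3 -> ACC=3 [depth=1]
Event 3 (EXEC): [IRQ0] PC=1: DEC 4 -> ACC=-1 [depth=1]
Event 4 (EXEC): [IRQ0] PC=2: INC 1 -> ACC=0 [depth=1]
Event 5 (EXEC): [IRQ0] PC=3: IRET -> resume MAIN at PC=0 (depth now 0) [depth=0]
Event 6 (INT 0): INT 0 arrives: push (MAIN, PC=0), enter IRQ0 at PC=0 (depth now 1) [depth=1]
Event 7 (INT 2): INT 2 arrives: push (IRQ0, PC=0), enter IRQ2 at PC=0 (depth now 2) [depth=2]
Event 8 (EXEC): [IRQ2] PC=0: INC 4 -> ACC=4 [depth=2]
Event 9 (EXEC): [IRQ2] PC=1: INC 4 -> ACC=8 [depth=2]
Event 10 (EXEC): [IRQ2] PC=2: DEC 3 -> ACC=5 [depth=2]
Event 11 (EXEC): [IRQ2] PC=3: IRET -> resume IRQ0 at PC=0 (depth now 1) [depth=1]
Event 12 (EXEC): [IRQ0] PC=0: INC 3 -> ACC=8 [depth=1]
Event 13 (EXEC): [IRQ0] PC=1: DEC 4 -> ACC=4 [depth=1]
Event 14 (EXEC): [IRQ0] PC=2: INC 1 -> ACC=5 [depth=1]
Event 15 (EXEC): [IRQ0] PC=3: IRET -> resume MAIN at PC=0 (depth now 0) [depth=0]
Event 16 (EXEC): [MAIN] PC=0: INC 4 -> ACC=9 [depth=0]
Event 17 (INT 0): INT 0 arrives: push (MAIN, PC=1), enter IRQ0 at PC=0 (depth now 1) [depth=1]
Event 18 (EXEC): [IRQ0] PC=0: INC 3 -> ACC=12 [depth=1]
Event 19 (EXEC): [IRQ0] PC=1: DEC 4 -> ACC=8 [depth=1]
Event 20 (EXEC): [IRQ0] PC=2: INC 1 -> ACC=9 [depth=1]
Event 21 (EXEC): [IRQ0] PC=3: IRET -> resume MAIN at PC=1 (depth now 0) [depth=0]
Event 22 (EXEC): [MAIN] PC=1: NOP [depth=0]
Event 23 (EXEC): [MAIN] PC=2: DEC 1 -> ACC=8 [depth=0]
Event 24 (EXEC): [MAIN] PC=3: DEC 5 -> ACC=3 [depth=0]
Event 25 (EXEC): [MAIN] PC=4: HALT [depth=0]
Max depth observed: 2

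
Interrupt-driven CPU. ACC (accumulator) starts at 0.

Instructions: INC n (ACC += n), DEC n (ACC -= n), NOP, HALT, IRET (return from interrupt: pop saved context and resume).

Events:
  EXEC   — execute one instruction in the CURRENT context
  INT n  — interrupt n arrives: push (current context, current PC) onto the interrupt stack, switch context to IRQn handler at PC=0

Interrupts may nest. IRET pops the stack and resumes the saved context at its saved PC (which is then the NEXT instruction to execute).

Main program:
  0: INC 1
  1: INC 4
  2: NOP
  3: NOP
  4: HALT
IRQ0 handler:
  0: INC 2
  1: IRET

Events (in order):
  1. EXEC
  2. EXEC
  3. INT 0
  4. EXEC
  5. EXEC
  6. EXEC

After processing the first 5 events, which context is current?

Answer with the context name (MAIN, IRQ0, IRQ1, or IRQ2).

Answer: MAIN

Derivation:
Event 1 (EXEC): [MAIN] PC=0: INC 1 -> ACC=1
Event 2 (EXEC): [MAIN] PC=1: INC 4 -> ACC=5
Event 3 (INT 0): INT 0 arrives: push (MAIN, PC=2), enter IRQ0 at PC=0 (depth now 1)
Event 4 (EXEC): [IRQ0] PC=0: INC 2 -> ACC=7
Event 5 (EXEC): [IRQ0] PC=1: IRET -> resume MAIN at PC=2 (depth now 0)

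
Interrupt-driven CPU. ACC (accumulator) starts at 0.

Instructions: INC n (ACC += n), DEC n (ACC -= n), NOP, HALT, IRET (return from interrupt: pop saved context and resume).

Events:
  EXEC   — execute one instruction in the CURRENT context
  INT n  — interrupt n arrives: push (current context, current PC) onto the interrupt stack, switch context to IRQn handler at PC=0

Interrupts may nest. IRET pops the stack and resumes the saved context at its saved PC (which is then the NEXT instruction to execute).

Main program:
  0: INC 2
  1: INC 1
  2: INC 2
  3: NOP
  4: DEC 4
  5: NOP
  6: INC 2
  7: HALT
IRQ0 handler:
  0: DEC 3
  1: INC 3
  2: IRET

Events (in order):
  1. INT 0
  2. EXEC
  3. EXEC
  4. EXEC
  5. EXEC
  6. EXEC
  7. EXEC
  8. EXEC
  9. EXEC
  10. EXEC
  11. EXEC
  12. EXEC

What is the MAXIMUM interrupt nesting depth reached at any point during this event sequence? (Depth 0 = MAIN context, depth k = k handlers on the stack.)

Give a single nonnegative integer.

Event 1 (INT 0): INT 0 arrives: push (MAIN, PC=0), enter IRQ0 at PC=0 (depth now 1) [depth=1]
Event 2 (EXEC): [IRQ0] PC=0: DEC 3 -> ACC=-3 [depth=1]
Event 3 (EXEC): [IRQ0] PC=1: INC 3 -> ACC=0 [depth=1]
Event 4 (EXEC): [IRQ0] PC=2: IRET -> resume MAIN at PC=0 (depth now 0) [depth=0]
Event 5 (EXEC): [MAIN] PC=0: INC 2 -> ACC=2 [depth=0]
Event 6 (EXEC): [MAIN] PC=1: INC 1 -> ACC=3 [depth=0]
Event 7 (EXEC): [MAIN] PC=2: INC 2 -> ACC=5 [depth=0]
Event 8 (EXEC): [MAIN] PC=3: NOP [depth=0]
Event 9 (EXEC): [MAIN] PC=4: DEC 4 -> ACC=1 [depth=0]
Event 10 (EXEC): [MAIN] PC=5: NOP [depth=0]
Event 11 (EXEC): [MAIN] PC=6: INC 2 -> ACC=3 [depth=0]
Event 12 (EXEC): [MAIN] PC=7: HALT [depth=0]
Max depth observed: 1

Answer: 1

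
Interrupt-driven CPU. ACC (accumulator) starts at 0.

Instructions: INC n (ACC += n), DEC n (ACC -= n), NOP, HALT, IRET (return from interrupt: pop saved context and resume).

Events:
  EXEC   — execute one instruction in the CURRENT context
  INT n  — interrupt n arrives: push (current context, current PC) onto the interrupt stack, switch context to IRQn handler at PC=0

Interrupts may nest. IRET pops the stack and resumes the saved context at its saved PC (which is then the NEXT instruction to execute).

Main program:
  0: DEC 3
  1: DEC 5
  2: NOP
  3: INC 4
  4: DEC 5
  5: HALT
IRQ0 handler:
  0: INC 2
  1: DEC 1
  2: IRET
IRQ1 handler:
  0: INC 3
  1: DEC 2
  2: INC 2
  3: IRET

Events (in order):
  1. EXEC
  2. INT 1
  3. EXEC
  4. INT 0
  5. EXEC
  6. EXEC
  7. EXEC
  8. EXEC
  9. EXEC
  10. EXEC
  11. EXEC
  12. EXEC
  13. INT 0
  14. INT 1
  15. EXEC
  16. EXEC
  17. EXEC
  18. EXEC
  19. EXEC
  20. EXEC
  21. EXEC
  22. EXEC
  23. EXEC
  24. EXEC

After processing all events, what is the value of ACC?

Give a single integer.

Answer: -1

Derivation:
Event 1 (EXEC): [MAIN] PC=0: DEC 3 -> ACC=-3
Event 2 (INT 1): INT 1 arrives: push (MAIN, PC=1), enter IRQ1 at PC=0 (depth now 1)
Event 3 (EXEC): [IRQ1] PC=0: INC 3 -> ACC=0
Event 4 (INT 0): INT 0 arrives: push (IRQ1, PC=1), enter IRQ0 at PC=0 (depth now 2)
Event 5 (EXEC): [IRQ0] PC=0: INC 2 -> ACC=2
Event 6 (EXEC): [IRQ0] PC=1: DEC 1 -> ACC=1
Event 7 (EXEC): [IRQ0] PC=2: IRET -> resume IRQ1 at PC=1 (depth now 1)
Event 8 (EXEC): [IRQ1] PC=1: DEC 2 -> ACC=-1
Event 9 (EXEC): [IRQ1] PC=2: INC 2 -> ACC=1
Event 10 (EXEC): [IRQ1] PC=3: IRET -> resume MAIN at PC=1 (depth now 0)
Event 11 (EXEC): [MAIN] PC=1: DEC 5 -> ACC=-4
Event 12 (EXEC): [MAIN] PC=2: NOP
Event 13 (INT 0): INT 0 arrives: push (MAIN, PC=3), enter IRQ0 at PC=0 (depth now 1)
Event 14 (INT 1): INT 1 arrives: push (IRQ0, PC=0), enter IRQ1 at PC=0 (depth now 2)
Event 15 (EXEC): [IRQ1] PC=0: INC 3 -> ACC=-1
Event 16 (EXEC): [IRQ1] PC=1: DEC 2 -> ACC=-3
Event 17 (EXEC): [IRQ1] PC=2: INC 2 -> ACC=-1
Event 18 (EXEC): [IRQ1] PC=3: IRET -> resume IRQ0 at PC=0 (depth now 1)
Event 19 (EXEC): [IRQ0] PC=0: INC 2 -> ACC=1
Event 20 (EXEC): [IRQ0] PC=1: DEC 1 -> ACC=0
Event 21 (EXEC): [IRQ0] PC=2: IRET -> resume MAIN at PC=3 (depth now 0)
Event 22 (EXEC): [MAIN] PC=3: INC 4 -> ACC=4
Event 23 (EXEC): [MAIN] PC=4: DEC 5 -> ACC=-1
Event 24 (EXEC): [MAIN] PC=5: HALT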